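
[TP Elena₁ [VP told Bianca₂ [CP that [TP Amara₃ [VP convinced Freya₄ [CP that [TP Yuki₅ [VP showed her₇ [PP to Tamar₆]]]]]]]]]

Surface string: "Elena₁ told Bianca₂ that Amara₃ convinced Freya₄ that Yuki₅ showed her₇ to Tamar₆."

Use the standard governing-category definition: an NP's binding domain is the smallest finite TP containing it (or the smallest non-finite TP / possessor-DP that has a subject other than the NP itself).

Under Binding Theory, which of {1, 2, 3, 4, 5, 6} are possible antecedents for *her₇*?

*her* is a pronoun, so Principle B applies: it must be free in its binding domain.
Binding domain of *her₇*: the embedded TP, whose subject is Yuki₅.
*Elena₁* c-commands the pronoun but from outside its binding domain, and is not c-commanded by it → coindexation permitted.
*Bianca₂* c-commands the pronoun but from outside its binding domain, and is not c-commanded by it → coindexation permitted.
*Amara₃* c-commands the pronoun but from outside its binding domain, and is not c-commanded by it → coindexation permitted.
*Freya₄* c-commands the pronoun but from outside its binding domain, and is not c-commanded by it → coindexation permitted.
*Yuki₅* c-commands the pronoun within its binding domain → coindexation would violate Principle B.
*Tamar₆*: the pronoun c-commands this R-expression → coindexation would violate Principle C on *Tamar₆*.

{1, 2, 3, 4}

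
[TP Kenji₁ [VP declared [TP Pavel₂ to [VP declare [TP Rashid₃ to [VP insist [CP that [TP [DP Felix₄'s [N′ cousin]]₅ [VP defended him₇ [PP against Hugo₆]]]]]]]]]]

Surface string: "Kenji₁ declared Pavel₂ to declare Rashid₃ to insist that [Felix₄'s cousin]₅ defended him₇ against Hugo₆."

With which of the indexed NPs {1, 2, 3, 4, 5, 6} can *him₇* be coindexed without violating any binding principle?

*him* is a pronoun, so Principle B applies: it must be free in its binding domain.
Binding domain of *him₇*: the embedded TP, whose subject is [Felix₄'s cousin]₅.
*Kenji₁* c-commands the pronoun but from outside its binding domain, and is not c-commanded by it → coindexation permitted.
*Pavel₂* c-commands the pronoun but from outside its binding domain, and is not c-commanded by it → coindexation permitted.
*Rashid₃* c-commands the pronoun but from outside its binding domain, and is not c-commanded by it → coindexation permitted.
*Felix₄* and the pronoun do not c-command one another → neither Principle B nor Principle C is at stake; coindexation permitted.
*[Felix₄'s cousin]₅* c-commands the pronoun within its binding domain → coindexation would violate Principle B.
*Hugo₆*: the pronoun c-commands this R-expression → coindexation would violate Principle C on *Hugo₆*.

{1, 2, 3, 4}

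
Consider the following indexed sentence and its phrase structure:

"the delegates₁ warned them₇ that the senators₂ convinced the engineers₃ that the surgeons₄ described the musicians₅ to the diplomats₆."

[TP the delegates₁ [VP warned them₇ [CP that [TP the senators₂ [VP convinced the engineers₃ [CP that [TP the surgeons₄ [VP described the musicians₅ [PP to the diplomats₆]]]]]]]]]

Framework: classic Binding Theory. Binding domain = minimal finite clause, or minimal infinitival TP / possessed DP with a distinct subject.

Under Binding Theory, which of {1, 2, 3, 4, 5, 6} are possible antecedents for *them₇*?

none

*them* is a pronoun, so Principle B applies: it must be free in its binding domain.
Binding domain of *them₇*: the matrix TP, whose subject is the delegates₁.
*the delegates₁* c-commands the pronoun within its binding domain → coindexation would violate Principle B.
*the senators₂*: the pronoun c-commands this R-expression → coindexation would violate Principle C on *the senators₂*.
*the engineers₃*: the pronoun c-commands this R-expression → coindexation would violate Principle C on *the engineers₃*.
*the surgeons₄*: the pronoun c-commands this R-expression → coindexation would violate Principle C on *the surgeons₄*.
*the musicians₅*: the pronoun c-commands this R-expression → coindexation would violate Principle C on *the musicians₅*.
*the diplomats₆*: the pronoun c-commands this R-expression → coindexation would violate Principle C on *the diplomats₆*.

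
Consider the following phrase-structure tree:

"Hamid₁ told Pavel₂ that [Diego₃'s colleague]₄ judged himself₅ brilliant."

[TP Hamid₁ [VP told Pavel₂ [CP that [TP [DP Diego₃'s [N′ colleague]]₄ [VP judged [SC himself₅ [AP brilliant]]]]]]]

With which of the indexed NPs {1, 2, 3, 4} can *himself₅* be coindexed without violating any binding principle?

{4}

*himself* is an anaphor, so Principle A applies: it must be bound in its binding domain.
Binding domain of *himself₅*: the embedded TP, whose subject is [Diego₃'s colleague]₄.
*Hamid₁* c-commands the anaphor but is outside its binding domain → cannot satisfy Principle A.
*Pavel₂* c-commands the anaphor but is outside its binding domain → cannot satisfy Principle A.
*Diego₃* does not c-command the anaphor → cannot bind it.
*[Diego₃'s colleague]₄* c-commands the anaphor within its binding domain → licit binder.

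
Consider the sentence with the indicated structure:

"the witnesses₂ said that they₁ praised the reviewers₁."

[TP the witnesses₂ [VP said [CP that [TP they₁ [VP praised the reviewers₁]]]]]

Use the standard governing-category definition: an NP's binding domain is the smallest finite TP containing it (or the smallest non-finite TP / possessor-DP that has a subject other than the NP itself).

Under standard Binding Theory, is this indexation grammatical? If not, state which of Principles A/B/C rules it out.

The two coindexed NPs are *they₁* and *the reviewers₁*.
*the reviewers₁* is an R-expression. Principle C requires it to be free everywhere.
*they₁* c-commands it and carries the same index.
The R-expression is bound → Principle C violation.

Principle C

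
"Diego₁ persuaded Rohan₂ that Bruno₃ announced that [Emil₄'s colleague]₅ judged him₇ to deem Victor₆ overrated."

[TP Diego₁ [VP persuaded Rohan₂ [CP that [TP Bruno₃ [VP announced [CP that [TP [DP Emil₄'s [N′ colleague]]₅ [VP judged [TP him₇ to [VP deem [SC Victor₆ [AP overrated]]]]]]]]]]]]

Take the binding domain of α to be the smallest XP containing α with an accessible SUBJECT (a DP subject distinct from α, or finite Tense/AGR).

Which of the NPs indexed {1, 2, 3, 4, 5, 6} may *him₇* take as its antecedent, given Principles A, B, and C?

*him* is a pronoun, so Principle B applies: it must be free in its binding domain.
Binding domain of *him₇*: the embedded TP, whose subject is [Emil₄'s colleague]₅.
*Diego₁* c-commands the pronoun but from outside its binding domain, and is not c-commanded by it → coindexation permitted.
*Rohan₂* c-commands the pronoun but from outside its binding domain, and is not c-commanded by it → coindexation permitted.
*Bruno₃* c-commands the pronoun but from outside its binding domain, and is not c-commanded by it → coindexation permitted.
*Emil₄* and the pronoun do not c-command one another → neither Principle B nor Principle C is at stake; coindexation permitted.
*[Emil₄'s colleague]₅* c-commands the pronoun within its binding domain → coindexation would violate Principle B.
*Victor₆*: the pronoun c-commands this R-expression → coindexation would violate Principle C on *Victor₆*.

{1, 2, 3, 4}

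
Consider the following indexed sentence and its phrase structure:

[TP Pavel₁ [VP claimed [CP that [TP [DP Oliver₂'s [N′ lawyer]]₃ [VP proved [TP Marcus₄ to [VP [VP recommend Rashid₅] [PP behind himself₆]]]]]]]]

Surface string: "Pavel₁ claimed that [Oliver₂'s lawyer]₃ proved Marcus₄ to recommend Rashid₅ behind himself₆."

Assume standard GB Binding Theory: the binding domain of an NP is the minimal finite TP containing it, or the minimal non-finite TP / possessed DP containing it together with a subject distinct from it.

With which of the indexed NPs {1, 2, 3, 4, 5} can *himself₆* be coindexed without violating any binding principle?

{4}

*himself* is an anaphor, so Principle A applies: it must be bound in its binding domain.
Binding domain of *himself₆*: the embedded TP, whose subject is Marcus₄.
*Pavel₁* c-commands the anaphor but is outside its binding domain → cannot satisfy Principle A.
*Oliver₂* does not c-command the anaphor → cannot bind it.
*[Oliver₂'s lawyer]₃* c-commands the anaphor but is outside its binding domain → cannot satisfy Principle A.
*Marcus₄* c-commands the anaphor within its binding domain → licit binder.
*Rashid₅* does not c-command the anaphor → cannot bind it.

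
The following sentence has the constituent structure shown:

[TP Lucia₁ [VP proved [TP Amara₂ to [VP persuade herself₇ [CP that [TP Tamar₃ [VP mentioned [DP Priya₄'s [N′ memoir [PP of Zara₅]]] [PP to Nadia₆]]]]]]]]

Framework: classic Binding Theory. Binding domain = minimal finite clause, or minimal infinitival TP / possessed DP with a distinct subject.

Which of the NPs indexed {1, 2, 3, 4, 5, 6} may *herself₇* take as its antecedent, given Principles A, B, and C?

{2}

*herself* is an anaphor, so Principle A applies: it must be bound in its binding domain.
Binding domain of *herself₇*: the embedded TP, whose subject is Amara₂.
*Lucia₁* c-commands the anaphor but is outside its binding domain → cannot satisfy Principle A.
*Amara₂* c-commands the anaphor within its binding domain → licit binder.
*Tamar₃* does not c-command the anaphor → cannot bind it.
*Priya₄* does not c-command the anaphor → cannot bind it.
*Zara₅* does not c-command the anaphor → cannot bind it.
*Nadia₆* does not c-command the anaphor → cannot bind it.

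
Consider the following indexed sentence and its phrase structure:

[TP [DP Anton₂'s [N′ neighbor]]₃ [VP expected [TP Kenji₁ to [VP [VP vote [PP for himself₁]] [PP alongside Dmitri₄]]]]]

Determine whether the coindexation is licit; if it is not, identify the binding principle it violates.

grammatical

The two coindexed NPs are *Kenji₁* and *himself₁*.
*himself₁* is an anaphor; its binding domain is the embedded TP, whose subject is Kenji₁. *Kenji₁* c-commands it within that domain and shares its index, so Principle A is satisfied.
*Kenji₁* is an R-expression; *himself₁* does not c-command it, and no other NP shares its index, so Principle C is satisfied.
All principles are respected.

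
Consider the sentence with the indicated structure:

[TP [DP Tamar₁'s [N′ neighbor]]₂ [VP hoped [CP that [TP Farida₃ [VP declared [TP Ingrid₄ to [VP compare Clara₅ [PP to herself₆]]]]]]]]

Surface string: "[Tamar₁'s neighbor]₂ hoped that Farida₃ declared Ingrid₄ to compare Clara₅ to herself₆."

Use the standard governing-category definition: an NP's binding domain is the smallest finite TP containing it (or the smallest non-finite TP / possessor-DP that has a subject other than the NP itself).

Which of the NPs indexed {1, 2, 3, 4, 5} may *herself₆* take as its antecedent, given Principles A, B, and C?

*herself* is an anaphor, so Principle A applies: it must be bound in its binding domain.
Binding domain of *herself₆*: the embedded TP, whose subject is Ingrid₄.
*Tamar₁* does not c-command the anaphor → cannot bind it.
*[Tamar₁'s neighbor]₂* c-commands the anaphor but is outside its binding domain → cannot satisfy Principle A.
*Farida₃* c-commands the anaphor but is outside its binding domain → cannot satisfy Principle A.
*Ingrid₄* c-commands the anaphor within its binding domain → licit binder.
*Clara₅* c-commands the anaphor within its binding domain → licit binder.

{4, 5}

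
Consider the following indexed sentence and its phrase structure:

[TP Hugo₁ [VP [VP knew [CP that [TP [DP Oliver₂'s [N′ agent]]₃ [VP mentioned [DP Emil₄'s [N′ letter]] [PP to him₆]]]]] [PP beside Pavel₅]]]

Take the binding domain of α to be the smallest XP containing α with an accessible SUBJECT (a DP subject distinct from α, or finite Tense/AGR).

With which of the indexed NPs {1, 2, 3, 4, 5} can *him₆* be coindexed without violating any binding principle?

*him* is a pronoun, so Principle B applies: it must be free in its binding domain.
Binding domain of *him₆*: the embedded TP, whose subject is [Oliver₂'s agent]₃.
*Hugo₁* c-commands the pronoun but from outside its binding domain, and is not c-commanded by it → coindexation permitted.
*Oliver₂* and the pronoun do not c-command one another → neither Principle B nor Principle C is at stake; coindexation permitted.
*[Oliver₂'s agent]₃* c-commands the pronoun within its binding domain → coindexation would violate Principle B.
*Emil₄* and the pronoun do not c-command one another → neither Principle B nor Principle C is at stake; coindexation permitted.
*Pavel₅* and the pronoun do not c-command one another → neither Principle B nor Principle C is at stake; coindexation permitted.

{1, 2, 4, 5}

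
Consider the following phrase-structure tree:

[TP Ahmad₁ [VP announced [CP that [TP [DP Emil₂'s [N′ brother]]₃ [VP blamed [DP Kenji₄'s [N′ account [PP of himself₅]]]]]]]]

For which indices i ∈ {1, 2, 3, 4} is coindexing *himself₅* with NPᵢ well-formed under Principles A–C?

*himself* is an anaphor, so Principle A applies: it must be bound in its binding domain.
Binding domain of *himself₅*: the possessed DP, whose subject is Kenji₄.
*Ahmad₁* c-commands the anaphor but is outside its binding domain → cannot satisfy Principle A.
*Emil₂* does not c-command the anaphor → cannot bind it.
*[Emil₂'s brother]₃* c-commands the anaphor but is outside its binding domain → cannot satisfy Principle A.
*Kenji₄* c-commands the anaphor within its binding domain → licit binder.

{4}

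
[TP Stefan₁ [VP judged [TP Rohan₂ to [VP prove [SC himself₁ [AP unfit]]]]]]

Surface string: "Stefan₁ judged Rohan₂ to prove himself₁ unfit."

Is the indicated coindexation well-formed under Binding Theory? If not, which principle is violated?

The two coindexed NPs are *Stefan₁* and *himself₁*.
*himself₁* is an anaphor. Principle A requires it to be bound within its binding domain — the embedded TP, whose subject is Rohan₂.
Within that domain it is c-commanded by *Rohan₂*, which does not share its index.
*Stefan₁* does c-command the anaphor, but from outside its binding domain.
The anaphor is unbound in its domain → Principle A violation.

Principle A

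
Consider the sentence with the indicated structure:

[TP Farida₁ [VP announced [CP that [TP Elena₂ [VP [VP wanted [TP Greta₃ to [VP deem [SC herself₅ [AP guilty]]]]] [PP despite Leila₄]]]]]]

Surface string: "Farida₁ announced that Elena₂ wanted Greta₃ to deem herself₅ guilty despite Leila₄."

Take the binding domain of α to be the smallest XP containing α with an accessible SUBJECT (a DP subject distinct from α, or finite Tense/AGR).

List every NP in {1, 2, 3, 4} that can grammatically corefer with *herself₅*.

*herself* is an anaphor, so Principle A applies: it must be bound in its binding domain.
Binding domain of *herself₅*: the embedded TP, whose subject is Greta₃.
*Farida₁* c-commands the anaphor but is outside its binding domain → cannot satisfy Principle A.
*Elena₂* c-commands the anaphor but is outside its binding domain → cannot satisfy Principle A.
*Greta₃* c-commands the anaphor within its binding domain → licit binder.
*Leila₄* does not c-command the anaphor → cannot bind it.

{3}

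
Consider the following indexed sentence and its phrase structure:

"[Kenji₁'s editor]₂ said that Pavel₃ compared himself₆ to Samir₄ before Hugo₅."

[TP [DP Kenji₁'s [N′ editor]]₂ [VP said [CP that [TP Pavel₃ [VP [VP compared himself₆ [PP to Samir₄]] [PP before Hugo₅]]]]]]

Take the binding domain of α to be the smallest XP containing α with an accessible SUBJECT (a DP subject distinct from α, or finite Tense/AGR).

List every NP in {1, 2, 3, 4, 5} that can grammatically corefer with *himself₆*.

{3}

*himself* is an anaphor, so Principle A applies: it must be bound in its binding domain.
Binding domain of *himself₆*: the embedded TP, whose subject is Pavel₃.
*Kenji₁* does not c-command the anaphor → cannot bind it.
*[Kenji₁'s editor]₂* c-commands the anaphor but is outside its binding domain → cannot satisfy Principle A.
*Pavel₃* c-commands the anaphor within its binding domain → licit binder.
*Samir₄* does not c-command the anaphor → cannot bind it.
*Hugo₅* does not c-command the anaphor → cannot bind it.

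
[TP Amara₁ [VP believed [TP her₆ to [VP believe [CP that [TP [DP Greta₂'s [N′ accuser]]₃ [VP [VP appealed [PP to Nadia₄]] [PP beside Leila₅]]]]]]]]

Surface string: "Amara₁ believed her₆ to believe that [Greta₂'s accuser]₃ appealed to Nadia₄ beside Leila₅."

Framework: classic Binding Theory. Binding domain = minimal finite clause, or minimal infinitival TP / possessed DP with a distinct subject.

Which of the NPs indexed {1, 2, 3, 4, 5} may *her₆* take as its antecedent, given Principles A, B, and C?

none

*her* is a pronoun, so Principle B applies: it must be free in its binding domain.
Binding domain of *her₆*: the matrix TP, whose subject is Amara₁.
*Amara₁* c-commands the pronoun within its binding domain → coindexation would violate Principle B.
*Greta₂*: the pronoun c-commands this R-expression → coindexation would violate Principle C on *Greta₂*.
*[Greta₂'s accuser]₃*: the pronoun c-commands this R-expression → coindexation would violate Principle C on *[Greta₂'s accuser]₃*.
*Nadia₄*: the pronoun c-commands this R-expression → coindexation would violate Principle C on *Nadia₄*.
*Leila₅*: the pronoun c-commands this R-expression → coindexation would violate Principle C on *Leila₅*.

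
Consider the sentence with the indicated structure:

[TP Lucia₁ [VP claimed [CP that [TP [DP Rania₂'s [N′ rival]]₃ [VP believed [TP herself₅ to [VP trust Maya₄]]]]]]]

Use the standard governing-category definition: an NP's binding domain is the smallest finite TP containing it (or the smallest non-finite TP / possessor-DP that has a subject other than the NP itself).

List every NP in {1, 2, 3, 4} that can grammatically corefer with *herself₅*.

*herself* is an anaphor, so Principle A applies: it must be bound in its binding domain.
Binding domain of *herself₅*: the embedded TP, whose subject is [Rania₂'s rival]₃.
*Lucia₁* c-commands the anaphor but is outside its binding domain → cannot satisfy Principle A.
*Rania₂* does not c-command the anaphor → cannot bind it.
*[Rania₂'s rival]₃* c-commands the anaphor within its binding domain → licit binder.
*Maya₄* does not c-command the anaphor → cannot bind it.

{3}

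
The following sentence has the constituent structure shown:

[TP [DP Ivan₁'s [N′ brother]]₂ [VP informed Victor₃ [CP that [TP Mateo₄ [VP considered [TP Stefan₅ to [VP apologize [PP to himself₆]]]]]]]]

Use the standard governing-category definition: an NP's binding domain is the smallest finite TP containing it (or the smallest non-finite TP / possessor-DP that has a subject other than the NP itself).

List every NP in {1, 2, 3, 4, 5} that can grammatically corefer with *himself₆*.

{5}

*himself* is an anaphor, so Principle A applies: it must be bound in its binding domain.
Binding domain of *himself₆*: the embedded TP, whose subject is Stefan₅.
*Ivan₁* does not c-command the anaphor → cannot bind it.
*[Ivan₁'s brother]₂* c-commands the anaphor but is outside its binding domain → cannot satisfy Principle A.
*Victor₃* c-commands the anaphor but is outside its binding domain → cannot satisfy Principle A.
*Mateo₄* c-commands the anaphor but is outside its binding domain → cannot satisfy Principle A.
*Stefan₅* c-commands the anaphor within its binding domain → licit binder.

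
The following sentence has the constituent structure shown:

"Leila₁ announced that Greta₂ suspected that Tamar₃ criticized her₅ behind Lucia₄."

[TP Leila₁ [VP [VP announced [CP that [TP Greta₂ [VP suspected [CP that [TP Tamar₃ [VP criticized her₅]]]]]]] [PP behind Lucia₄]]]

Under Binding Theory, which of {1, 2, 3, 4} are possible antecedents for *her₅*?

*her* is a pronoun, so Principle B applies: it must be free in its binding domain.
Binding domain of *her₅*: the embedded TP, whose subject is Tamar₃.
*Leila₁* c-commands the pronoun but from outside its binding domain, and is not c-commanded by it → coindexation permitted.
*Greta₂* c-commands the pronoun but from outside its binding domain, and is not c-commanded by it → coindexation permitted.
*Tamar₃* c-commands the pronoun within its binding domain → coindexation would violate Principle B.
*Lucia₄* and the pronoun do not c-command one another → neither Principle B nor Principle C is at stake; coindexation permitted.

{1, 2, 4}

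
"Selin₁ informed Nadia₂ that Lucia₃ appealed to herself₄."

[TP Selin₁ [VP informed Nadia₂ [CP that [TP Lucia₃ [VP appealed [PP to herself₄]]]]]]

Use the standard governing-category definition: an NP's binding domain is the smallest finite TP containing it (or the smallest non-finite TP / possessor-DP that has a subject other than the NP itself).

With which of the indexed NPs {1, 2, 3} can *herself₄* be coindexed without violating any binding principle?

{3}

*herself* is an anaphor, so Principle A applies: it must be bound in its binding domain.
Binding domain of *herself₄*: the embedded TP, whose subject is Lucia₃.
*Selin₁* c-commands the anaphor but is outside its binding domain → cannot satisfy Principle A.
*Nadia₂* c-commands the anaphor but is outside its binding domain → cannot satisfy Principle A.
*Lucia₃* c-commands the anaphor within its binding domain → licit binder.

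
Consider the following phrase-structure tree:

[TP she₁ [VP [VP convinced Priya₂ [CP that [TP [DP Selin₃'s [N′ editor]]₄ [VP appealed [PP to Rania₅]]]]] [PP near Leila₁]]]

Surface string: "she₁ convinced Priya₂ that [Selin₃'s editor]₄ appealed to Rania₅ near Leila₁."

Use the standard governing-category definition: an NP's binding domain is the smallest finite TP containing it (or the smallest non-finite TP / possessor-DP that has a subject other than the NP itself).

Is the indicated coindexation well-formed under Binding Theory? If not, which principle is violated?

Principle C

The two coindexed NPs are *she₁* and *Leila₁*.
*Leila₁* is an R-expression. Principle C requires it to be free everywhere.
*she₁* c-commands it and carries the same index.
The R-expression is bound → Principle C violation.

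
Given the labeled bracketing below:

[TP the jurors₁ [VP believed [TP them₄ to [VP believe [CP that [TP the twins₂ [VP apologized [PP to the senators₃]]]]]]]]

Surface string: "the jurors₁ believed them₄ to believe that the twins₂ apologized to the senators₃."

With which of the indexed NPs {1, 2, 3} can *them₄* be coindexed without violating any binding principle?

none

*them* is a pronoun, so Principle B applies: it must be free in its binding domain.
Binding domain of *them₄*: the matrix TP, whose subject is the jurors₁.
*the jurors₁* c-commands the pronoun within its binding domain → coindexation would violate Principle B.
*the twins₂*: the pronoun c-commands this R-expression → coindexation would violate Principle C on *the twins₂*.
*the senators₃*: the pronoun c-commands this R-expression → coindexation would violate Principle C on *the senators₃*.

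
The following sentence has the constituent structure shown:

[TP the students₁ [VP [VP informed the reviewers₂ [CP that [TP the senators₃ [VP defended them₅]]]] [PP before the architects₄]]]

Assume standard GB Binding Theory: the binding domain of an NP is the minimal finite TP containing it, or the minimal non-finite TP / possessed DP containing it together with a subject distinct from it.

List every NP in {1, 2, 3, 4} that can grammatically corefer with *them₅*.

{1, 2, 4}

*them* is a pronoun, so Principle B applies: it must be free in its binding domain.
Binding domain of *them₅*: the embedded TP, whose subject is the senators₃.
*the students₁* c-commands the pronoun but from outside its binding domain, and is not c-commanded by it → coindexation permitted.
*the reviewers₂* c-commands the pronoun but from outside its binding domain, and is not c-commanded by it → coindexation permitted.
*the senators₃* c-commands the pronoun within its binding domain → coindexation would violate Principle B.
*the architects₄* and the pronoun do not c-command one another → neither Principle B nor Principle C is at stake; coindexation permitted.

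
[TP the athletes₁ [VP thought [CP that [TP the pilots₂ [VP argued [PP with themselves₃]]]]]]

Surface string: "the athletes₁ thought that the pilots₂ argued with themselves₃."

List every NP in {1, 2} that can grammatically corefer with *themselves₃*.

{2}

*themselves* is an anaphor, so Principle A applies: it must be bound in its binding domain.
Binding domain of *themselves₃*: the embedded TP, whose subject is the pilots₂.
*the athletes₁* c-commands the anaphor but is outside its binding domain → cannot satisfy Principle A.
*the pilots₂* c-commands the anaphor within its binding domain → licit binder.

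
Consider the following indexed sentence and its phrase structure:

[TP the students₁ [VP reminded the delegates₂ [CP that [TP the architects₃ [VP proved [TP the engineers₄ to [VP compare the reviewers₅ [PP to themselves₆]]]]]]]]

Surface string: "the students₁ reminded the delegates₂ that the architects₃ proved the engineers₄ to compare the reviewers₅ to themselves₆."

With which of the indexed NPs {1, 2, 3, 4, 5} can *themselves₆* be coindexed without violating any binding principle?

*themselves* is an anaphor, so Principle A applies: it must be bound in its binding domain.
Binding domain of *themselves₆*: the embedded TP, whose subject is the engineers₄.
*the students₁* c-commands the anaphor but is outside its binding domain → cannot satisfy Principle A.
*the delegates₂* c-commands the anaphor but is outside its binding domain → cannot satisfy Principle A.
*the architects₃* c-commands the anaphor but is outside its binding domain → cannot satisfy Principle A.
*the engineers₄* c-commands the anaphor within its binding domain → licit binder.
*the reviewers₅* c-commands the anaphor within its binding domain → licit binder.

{4, 5}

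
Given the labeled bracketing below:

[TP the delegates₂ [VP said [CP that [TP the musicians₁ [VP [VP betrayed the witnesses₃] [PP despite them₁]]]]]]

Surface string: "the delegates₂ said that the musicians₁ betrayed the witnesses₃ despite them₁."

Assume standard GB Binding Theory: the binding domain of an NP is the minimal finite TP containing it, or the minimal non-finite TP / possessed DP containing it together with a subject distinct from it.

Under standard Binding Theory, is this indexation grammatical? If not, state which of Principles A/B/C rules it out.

The two coindexed NPs are *the musicians₁* and *them₁*.
*them₁* is a pronoun. Its binding domain is the embedded TP, whose subject is the musicians₁.
*the musicians₁* c-commands it within that domain and carries the same index.
The pronoun is locally bound → Principle B violation.

Principle B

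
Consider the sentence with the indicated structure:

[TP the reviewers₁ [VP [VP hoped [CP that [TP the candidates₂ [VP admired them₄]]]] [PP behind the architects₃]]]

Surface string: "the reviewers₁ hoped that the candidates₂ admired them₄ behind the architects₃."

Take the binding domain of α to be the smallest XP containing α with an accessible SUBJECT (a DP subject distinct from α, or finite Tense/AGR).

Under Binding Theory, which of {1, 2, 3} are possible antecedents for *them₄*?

*them* is a pronoun, so Principle B applies: it must be free in its binding domain.
Binding domain of *them₄*: the embedded TP, whose subject is the candidates₂.
*the reviewers₁* c-commands the pronoun but from outside its binding domain, and is not c-commanded by it → coindexation permitted.
*the candidates₂* c-commands the pronoun within its binding domain → coindexation would violate Principle B.
*the architects₃* and the pronoun do not c-command one another → neither Principle B nor Principle C is at stake; coindexation permitted.

{1, 3}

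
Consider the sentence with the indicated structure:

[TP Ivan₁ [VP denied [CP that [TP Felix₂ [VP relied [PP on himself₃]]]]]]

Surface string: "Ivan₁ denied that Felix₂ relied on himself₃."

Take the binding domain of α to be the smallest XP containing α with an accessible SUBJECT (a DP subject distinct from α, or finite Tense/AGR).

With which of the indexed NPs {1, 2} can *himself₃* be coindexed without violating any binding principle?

{2}

*himself* is an anaphor, so Principle A applies: it must be bound in its binding domain.
Binding domain of *himself₃*: the embedded TP, whose subject is Felix₂.
*Ivan₁* c-commands the anaphor but is outside its binding domain → cannot satisfy Principle A.
*Felix₂* c-commands the anaphor within its binding domain → licit binder.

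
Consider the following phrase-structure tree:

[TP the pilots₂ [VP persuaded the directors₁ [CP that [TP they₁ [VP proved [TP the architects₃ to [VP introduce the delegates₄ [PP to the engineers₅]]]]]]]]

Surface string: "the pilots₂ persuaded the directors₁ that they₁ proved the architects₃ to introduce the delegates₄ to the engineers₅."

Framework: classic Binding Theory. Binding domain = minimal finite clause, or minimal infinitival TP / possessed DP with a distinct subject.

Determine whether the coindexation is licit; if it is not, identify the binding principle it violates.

grammatical

The two coindexed NPs are *the directors₁* and *they₁*.
*they₁* is a pronoun; nothing c-commands it within its binding domain (the embedded TP.), so Principle B holds trivially.
*the directors₁* is an R-expression; *they₁* does not c-command it, and no other NP shares its index, so Principle C is satisfied.
All principles are respected.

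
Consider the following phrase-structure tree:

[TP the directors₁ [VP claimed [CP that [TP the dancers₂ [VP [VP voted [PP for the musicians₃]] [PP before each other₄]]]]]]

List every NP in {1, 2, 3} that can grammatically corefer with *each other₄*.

*each other* is an anaphor, so Principle A applies: it must be bound in its binding domain.
Binding domain of *each other₄*: the embedded TP, whose subject is the dancers₂.
*the directors₁* c-commands the anaphor but is outside its binding domain → cannot satisfy Principle A.
*the dancers₂* c-commands the anaphor within its binding domain → licit binder.
*the musicians₃* does not c-command the anaphor → cannot bind it.

{2}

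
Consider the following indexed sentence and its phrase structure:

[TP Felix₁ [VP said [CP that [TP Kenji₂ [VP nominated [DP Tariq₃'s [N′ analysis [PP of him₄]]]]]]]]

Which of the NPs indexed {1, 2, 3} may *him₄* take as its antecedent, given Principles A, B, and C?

*him* is a pronoun, so Principle B applies: it must be free in its binding domain.
Binding domain of *him₄*: the possessed DP, whose subject is Tariq₃.
*Felix₁* c-commands the pronoun but from outside its binding domain, and is not c-commanded by it → coindexation permitted.
*Kenji₂* c-commands the pronoun but from outside its binding domain, and is not c-commanded by it → coindexation permitted.
*Tariq₃* c-commands the pronoun within its binding domain → coindexation would violate Principle B.

{1, 2}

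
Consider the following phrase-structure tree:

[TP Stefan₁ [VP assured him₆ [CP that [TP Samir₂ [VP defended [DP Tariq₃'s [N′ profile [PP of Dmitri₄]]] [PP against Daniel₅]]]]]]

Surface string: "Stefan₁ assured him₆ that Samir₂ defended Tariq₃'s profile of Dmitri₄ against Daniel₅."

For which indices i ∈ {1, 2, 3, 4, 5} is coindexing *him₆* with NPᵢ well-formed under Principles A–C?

none

*him* is a pronoun, so Principle B applies: it must be free in its binding domain.
Binding domain of *him₆*: the matrix TP, whose subject is Stefan₁.
*Stefan₁* c-commands the pronoun within its binding domain → coindexation would violate Principle B.
*Samir₂*: the pronoun c-commands this R-expression → coindexation would violate Principle C on *Samir₂*.
*Tariq₃*: the pronoun c-commands this R-expression → coindexation would violate Principle C on *Tariq₃*.
*Dmitri₄*: the pronoun c-commands this R-expression → coindexation would violate Principle C on *Dmitri₄*.
*Daniel₅*: the pronoun c-commands this R-expression → coindexation would violate Principle C on *Daniel₅*.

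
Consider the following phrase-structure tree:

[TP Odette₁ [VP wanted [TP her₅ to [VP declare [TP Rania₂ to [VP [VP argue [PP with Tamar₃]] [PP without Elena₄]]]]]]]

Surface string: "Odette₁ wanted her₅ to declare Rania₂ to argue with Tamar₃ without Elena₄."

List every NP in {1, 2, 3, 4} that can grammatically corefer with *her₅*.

none

*her* is a pronoun, so Principle B applies: it must be free in its binding domain.
Binding domain of *her₅*: the matrix TP, whose subject is Odette₁.
*Odette₁* c-commands the pronoun within its binding domain → coindexation would violate Principle B.
*Rania₂*: the pronoun c-commands this R-expression → coindexation would violate Principle C on *Rania₂*.
*Tamar₃*: the pronoun c-commands this R-expression → coindexation would violate Principle C on *Tamar₃*.
*Elena₄*: the pronoun c-commands this R-expression → coindexation would violate Principle C on *Elena₄*.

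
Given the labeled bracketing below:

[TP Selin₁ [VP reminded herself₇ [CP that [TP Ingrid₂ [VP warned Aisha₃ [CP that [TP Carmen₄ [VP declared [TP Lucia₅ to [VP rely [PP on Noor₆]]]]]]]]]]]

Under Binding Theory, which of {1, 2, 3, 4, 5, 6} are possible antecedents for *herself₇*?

{1}

*herself* is an anaphor, so Principle A applies: it must be bound in its binding domain.
Binding domain of *herself₇*: the matrix TP, whose subject is Selin₁.
*Selin₁* c-commands the anaphor within its binding domain → licit binder.
*Ingrid₂* does not c-command the anaphor → cannot bind it.
*Aisha₃* does not c-command the anaphor → cannot bind it.
*Carmen₄* does not c-command the anaphor → cannot bind it.
*Lucia₅* does not c-command the anaphor → cannot bind it.
*Noor₆* does not c-command the anaphor → cannot bind it.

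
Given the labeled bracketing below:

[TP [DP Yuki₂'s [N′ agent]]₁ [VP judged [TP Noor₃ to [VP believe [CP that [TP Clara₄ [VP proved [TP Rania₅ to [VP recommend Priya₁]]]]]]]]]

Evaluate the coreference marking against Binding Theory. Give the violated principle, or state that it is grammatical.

The two coindexed NPs are *[Yuki₂'s agent]₁* and *Priya₁*.
*Priya₁* is an R-expression. Principle C requires it to be free everywhere.
*[Yuki₂'s agent]₁* c-commands it and carries the same index.
The R-expression is bound → Principle C violation.

Principle C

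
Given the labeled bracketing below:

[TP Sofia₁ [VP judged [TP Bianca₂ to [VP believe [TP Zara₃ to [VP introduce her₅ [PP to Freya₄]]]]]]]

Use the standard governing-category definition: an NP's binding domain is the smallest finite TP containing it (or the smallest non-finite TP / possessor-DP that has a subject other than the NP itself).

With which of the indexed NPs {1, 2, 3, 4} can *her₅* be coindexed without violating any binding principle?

{1, 2}

*her* is a pronoun, so Principle B applies: it must be free in its binding domain.
Binding domain of *her₅*: the embedded TP, whose subject is Zara₃.
*Sofia₁* c-commands the pronoun but from outside its binding domain, and is not c-commanded by it → coindexation permitted.
*Bianca₂* c-commands the pronoun but from outside its binding domain, and is not c-commanded by it → coindexation permitted.
*Zara₃* c-commands the pronoun within its binding domain → coindexation would violate Principle B.
*Freya₄*: the pronoun c-commands this R-expression → coindexation would violate Principle C on *Freya₄*.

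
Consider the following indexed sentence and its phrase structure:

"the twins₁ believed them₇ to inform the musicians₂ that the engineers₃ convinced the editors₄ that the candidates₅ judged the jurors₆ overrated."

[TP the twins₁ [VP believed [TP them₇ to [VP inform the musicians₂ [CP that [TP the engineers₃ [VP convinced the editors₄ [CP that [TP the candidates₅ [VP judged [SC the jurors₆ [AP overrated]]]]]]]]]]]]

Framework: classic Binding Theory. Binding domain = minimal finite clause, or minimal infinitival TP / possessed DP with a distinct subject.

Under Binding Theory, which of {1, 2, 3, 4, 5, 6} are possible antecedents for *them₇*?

none

*them* is a pronoun, so Principle B applies: it must be free in its binding domain.
Binding domain of *them₇*: the matrix TP, whose subject is the twins₁.
*the twins₁* c-commands the pronoun within its binding domain → coindexation would violate Principle B.
*the musicians₂*: the pronoun c-commands this R-expression → coindexation would violate Principle C on *the musicians₂*.
*the engineers₃*: the pronoun c-commands this R-expression → coindexation would violate Principle C on *the engineers₃*.
*the editors₄*: the pronoun c-commands this R-expression → coindexation would violate Principle C on *the editors₄*.
*the candidates₅*: the pronoun c-commands this R-expression → coindexation would violate Principle C on *the candidates₅*.
*the jurors₆*: the pronoun c-commands this R-expression → coindexation would violate Principle C on *the jurors₆*.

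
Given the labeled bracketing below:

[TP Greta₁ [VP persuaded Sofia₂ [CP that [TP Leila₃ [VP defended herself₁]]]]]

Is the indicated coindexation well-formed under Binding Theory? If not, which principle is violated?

Principle A

The two coindexed NPs are *Greta₁* and *herself₁*.
*herself₁* is an anaphor. Principle A requires it to be bound within its binding domain — the embedded TP, whose subject is Leila₃.
Within that domain it is c-commanded by *Leila₃*, which does not share its index.
*Greta₁* does c-command the anaphor, but from outside its binding domain.
The anaphor is unbound in its domain → Principle A violation.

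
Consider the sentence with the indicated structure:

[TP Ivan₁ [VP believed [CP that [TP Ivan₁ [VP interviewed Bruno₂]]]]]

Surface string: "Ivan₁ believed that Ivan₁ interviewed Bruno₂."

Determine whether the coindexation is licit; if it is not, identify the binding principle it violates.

The two coindexed NPs are *Ivan₁* (the higher occurrence) and *Ivan₁* (the lower occurrence).
*Ivan₁* (the lower occurrence) is an R-expression. Principle C requires it to be free everywhere.
*Ivan₁* (the higher occurrence) c-commands it and carries the same index.
The R-expression is bound → Principle C violation.

Principle C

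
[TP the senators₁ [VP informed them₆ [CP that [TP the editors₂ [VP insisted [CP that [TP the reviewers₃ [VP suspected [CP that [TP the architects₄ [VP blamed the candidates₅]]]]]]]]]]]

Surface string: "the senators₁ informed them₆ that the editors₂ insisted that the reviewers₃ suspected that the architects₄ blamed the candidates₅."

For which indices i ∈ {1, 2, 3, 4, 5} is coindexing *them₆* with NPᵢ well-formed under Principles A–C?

none

*them* is a pronoun, so Principle B applies: it must be free in its binding domain.
Binding domain of *them₆*: the matrix TP, whose subject is the senators₁.
*the senators₁* c-commands the pronoun within its binding domain → coindexation would violate Principle B.
*the editors₂*: the pronoun c-commands this R-expression → coindexation would violate Principle C on *the editors₂*.
*the reviewers₃*: the pronoun c-commands this R-expression → coindexation would violate Principle C on *the reviewers₃*.
*the architects₄*: the pronoun c-commands this R-expression → coindexation would violate Principle C on *the architects₄*.
*the candidates₅*: the pronoun c-commands this R-expression → coindexation would violate Principle C on *the candidates₅*.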